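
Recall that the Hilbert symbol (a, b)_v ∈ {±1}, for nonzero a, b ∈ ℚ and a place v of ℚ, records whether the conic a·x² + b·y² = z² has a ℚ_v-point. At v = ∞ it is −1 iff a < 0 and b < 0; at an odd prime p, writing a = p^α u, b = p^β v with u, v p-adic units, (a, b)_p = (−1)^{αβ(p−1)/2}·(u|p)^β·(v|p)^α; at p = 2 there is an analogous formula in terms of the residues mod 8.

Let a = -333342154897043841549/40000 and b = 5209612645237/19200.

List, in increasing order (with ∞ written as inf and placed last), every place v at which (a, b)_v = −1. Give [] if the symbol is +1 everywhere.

Mod squares: a ≡ -134589, b ≡ 1312311. Check v ∈ {∞, 2, 3, 5, 7, 11, 13, 17, 19, 23, 29}.
v=5: a=5^-4·(≡4), b=5^-2·(≡4) mod 5; (4|5)=+1, (4|5)=+1; (−1)^{-4·-2·2}·(+1)^-2·(+1)^-4 = +1.
v=∞: -134589 < 0 and 1312311 > 0  ⇒  (a,b)_∞ = +1.
v=23: a=23^2·(≡15), b=23^1·(≡5) mod 23; (15|23)=-1, (5|23)=-1; (−1)^{2·1·11}·(-1)^1·(-1)^2 = -1.
v=19: a=19^2·(≡4), b=19^1·(≡4) mod 19; (4|19)=+1, (4|19)=+1; (−1)^{2·1·9}·(+1)^1·(+1)^2 = +1.
v=11: a=11^2·(≡8), b=11^1·(≡8) mod 11; (8|11)=-1, (8|11)=-1; (−1)^{2·1·5}·(-1)^1·(-1)^2 = -1.
v=29: a=29^3·(≡23), b=29^2·(≡19) mod 29; (23|29)=+1, (19|29)=-1; (−1)^{3·2·14}·(+1)^2·(-1)^3 = -1.
v=3: a=3^3·(≡2), b=3^-1·(≡1) mod 3; (2|3)=-1, (1|3)=+1; (−1)^{3·-1·1}·(-1)^-1·(+1)^3 = +1.
v=7: a=7^3·(≡2), b=7^3·(≡3) mod 7; (2|7)=+1, (3|7)=-1; (−1)^{3·3·3}·(+1)^3·(-1)^3 = +1.
v=2: v_2(a)=-6, v_2(b)=-8; units ≡ 3, 7 (mod 8); ε·ε+αω+βω = 1·1+-6·0+-8·1 ≡ 1  ⇒  (a,b)_2 = -1.
v=17: a=17^3·(≡11), b=17^2·(≡16) mod 17; (11|17)=-1, (16|17)=+1; (−1)^{3·2·8}·(-1)^2·(+1)^3 = +1.
v=13: a=13^1·(≡7), b=13^1·(≡2) mod 13; (7|13)=-1, (2|13)=-1; (−1)^{1·1·6}·(-1)^1·(-1)^1 = +1.
(-134589, 1312311 / ℚ) ramifies at {2, 11, 23, 29}: a division algebra.

[2, 11, 23, 29]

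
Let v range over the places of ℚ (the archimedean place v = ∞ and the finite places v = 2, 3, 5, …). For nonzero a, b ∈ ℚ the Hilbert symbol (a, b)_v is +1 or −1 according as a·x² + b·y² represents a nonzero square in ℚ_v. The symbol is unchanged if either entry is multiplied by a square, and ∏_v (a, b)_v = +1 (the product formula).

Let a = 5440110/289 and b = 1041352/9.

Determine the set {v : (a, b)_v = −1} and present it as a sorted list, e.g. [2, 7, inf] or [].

[5, 13, 31, 37]

(a, b) ≡ (32190, 260338) mod (ℚ^×)²; places V = {2, 3, 5, 13, 17, 19, 29, 31, 37, ∞}.
(a,b)_5: α=1, u≡3; β=0, v≡3 (mod 5); (3|5)=-1, (3|5)=-1; sign (−1)^0·-1^0·-1^1 = -1.
(a,b)_19: α=0, u≡17; β=1, v≡14 (mod 19); (17|19)=+1, (14|19)=-1; sign (−1)^0·+1^1·-1^0 = +1.
(a,b)_37: α=1, u≡17; β=0, v≡15 (mod 37); (17|37)=-1, (15|37)=-1; sign (−1)^0·-1^0·-1^1 = -1.
(a,b)_29: α=1, u≡11; β=0, v≡28 (mod 29); (11|29)=-1, (28|29)=+1; sign (−1)^0·-1^0·+1^1 = +1.
(a,b)_13: α=2, u≡5; β=1, v≡7 (mod 13); (5|13)=-1, (7|13)=-1; sign (−1)^0·-1^1·-1^2 = -1.
(a,b)_31: α=0, u≡23; β=1, v≡9 (mod 31); (23|31)=-1, (9|31)=+1; sign (−1)^0·-1^1·+1^0 = -1.
(a,b)_2: α=1, β=3; u≡7, v≡1 (mod 8); ε(u)ε(v)=1·0, αω(v)=1·0, βω(u)=3·0; sum ≡ 0  ⇒  +1.
(a,b)_3: α=1, u≡2; β=-2, v≡1 (mod 3); (2|3)=-1, (1|3)=+1; sign (−1)^0·-1^-2·+1^1 = +1.
(a,b)_∞: sgn(32190)=+, sgn(260338)=+, so +1.
(a,b)_17: α=-2, u≡8; β=1, v≡10 (mod 17); (8|17)=+1, (10|17)=-1; sign (−1)^0·+1^1·-1^-2 = +1.
Ram(32190, 260338) = {5, 13, 31, 37}; no ℚ_5-point on the conic.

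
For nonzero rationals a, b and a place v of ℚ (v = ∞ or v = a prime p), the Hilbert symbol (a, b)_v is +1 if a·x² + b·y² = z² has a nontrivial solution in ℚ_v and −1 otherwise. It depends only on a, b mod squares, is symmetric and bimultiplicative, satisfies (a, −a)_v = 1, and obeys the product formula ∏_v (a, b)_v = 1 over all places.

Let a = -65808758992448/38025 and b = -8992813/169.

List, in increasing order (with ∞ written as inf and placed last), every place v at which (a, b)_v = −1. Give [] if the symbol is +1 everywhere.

(a, b) ≡ (-17, -37) mod (ℚ^×)²; places V = {2, 3, 5, 13, 17, 23, 29, 37, ∞}.
(a,b)_37: α=2, u≡32; β=1, v≡9 (mod 37); (32|37)=-1, (9|37)=+1; sign (−1)^0·-1^1·+1^2 = -1.
(a,b)_29: α=0, u≡11; β=2, v≡10 (mod 29); (11|29)=-1, (10|29)=-1; sign (−1)^0·-1^2·-1^0 = +1.
(a,b)_∞: sgn(-17)=−, sgn(-37)=−, so -1.
(a,b)_2: α=6, β=0; u≡7, v≡3 (mod 8); ε(u)ε(v)=1·1, αω(v)=6·1, βω(u)=0·0; sum ≡ 1  ⇒  -1.
(a,b)_17: α=5, u≡16; β=2, v≡7 (mod 17); (16|17)=+1, (7|17)=-1; sign (−1)^0·+1^2·-1^5 = -1.
(a,b)_23: α=2, u≡3; β=0, v≡9 (mod 23); (3|23)=+1, (9|23)=+1; sign (−1)^0·+1^0·+1^2 = +1.
(a,b)_5: α=-2, u≡2; β=0, v≡3 (mod 5); (2|5)=-1, (3|5)=-1; sign (−1)^0·-1^0·-1^-2 = +1.
(a,b)_3: α=-2, u≡1; β=0, v≡2 (mod 3); (1|3)=+1, (2|3)=-1; sign (−1)^0·+1^0·-1^-2 = +1.
(a,b)_13: α=-2, u≡12; β=-2, v≡2 (mod 13); (12|13)=+1, (2|13)=-1; sign (−1)^0·+1^-2·-1^-2 = +1.
|Ram(-17, -37)| = 4, even; anisotropic at {2, 17, 37, ∞}.

[2, 17, 37, inf]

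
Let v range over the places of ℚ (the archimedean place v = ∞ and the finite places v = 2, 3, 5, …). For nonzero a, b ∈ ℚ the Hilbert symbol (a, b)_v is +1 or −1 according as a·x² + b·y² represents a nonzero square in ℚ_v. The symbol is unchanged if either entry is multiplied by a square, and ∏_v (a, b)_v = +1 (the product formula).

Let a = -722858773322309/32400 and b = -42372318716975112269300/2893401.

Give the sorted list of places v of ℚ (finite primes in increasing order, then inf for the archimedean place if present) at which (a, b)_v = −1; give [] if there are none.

[2, 17, 41, inf]

(a, b) ≡ (-29, -20213) mod (ℚ^×)²; places V = {2, 3, 5, 7, 13, 17, 19, 29, 41, ∞}.
(a,b)_19: α=2, u≡17; β=2, v≡15 (mod 19); (17|19)=+1, (15|19)=-1; sign (−1)^0·+1^2·-1^2 = +1.
(a,b)_13: α=2, u≡9; β=2, v≡8 (mod 13); (9|13)=+1, (8|13)=-1; sign (−1)^0·+1^2·-1^2 = +1.
(a,b)_3: α=-4, u≡1; β=-10, v≡1 (mod 3); (1|3)=+1, (1|3)=+1; sign (−1)^0·+1^-10·+1^-4 = +1.
(a,b)_2: α=-4, β=2; u≡3, v≡3 (mod 8); ε(u)ε(v)=1·1, αω(v)=-4·1, βω(u)=2·1; sum ≡ 1  ⇒  -1.
(a,b)_∞: sgn(-29)=−, sgn(-20213)=−, so -1.
(a,b)_41: α=2, u≡34; β=3, v≡5 (mod 41); (34|41)=-1, (5|41)=+1; sign (−1)^0·-1^3·+1^2 = -1.
(a,b)_7: α=0, u≡5; β=-2, v≡5 (mod 7); (5|7)=-1, (5|7)=-1; sign (−1)^0·-1^-2·-1^0 = +1.
(a,b)_17: α=2, u≡10; β=3, v≡13 (mod 17); (10|17)=-1, (13|17)=+1; sign (−1)^0·-1^3·+1^2 = -1.
(a,b)_5: α=-2, u≡1; β=2, v≡3 (mod 5); (1|5)=+1, (3|5)=-1; sign (−1)^0·+1^2·-1^-2 = +1.
(a,b)_29: α=3, u≡1; β=5, v≡7 (mod 29); (1|29)=+1, (7|29)=+1; sign (−1)^0·+1^5·+1^3 = +1.
|Ram(-29, -20213)| = 4, even; anisotropic at {2, 17, 41, ∞}.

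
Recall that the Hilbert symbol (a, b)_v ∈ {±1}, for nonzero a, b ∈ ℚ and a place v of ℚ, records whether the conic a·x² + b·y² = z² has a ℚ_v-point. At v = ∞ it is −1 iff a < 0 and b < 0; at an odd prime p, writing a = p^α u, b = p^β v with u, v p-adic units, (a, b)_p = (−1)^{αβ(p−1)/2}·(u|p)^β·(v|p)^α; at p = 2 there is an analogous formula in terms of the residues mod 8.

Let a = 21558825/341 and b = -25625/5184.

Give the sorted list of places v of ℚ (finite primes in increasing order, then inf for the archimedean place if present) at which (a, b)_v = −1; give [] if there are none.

[31, 41]

(a, b) ≡ (19437, -41) mod (ℚ^×)²; places V = {2, 3, 5, 11, 19, 31, 41, ∞}.
(a,b)_∞: sgn(19437)=+, sgn(-41)=−, so +1.
(a,b)_5: α=2, u≡3; β=4, v≡1 (mod 5); (3|5)=-1, (1|5)=+1; sign (−1)^0·-1^4·+1^2 = +1.
(a,b)_11: α=-1, u≡10; β=0, v≡9 (mod 11); (10|11)=-1, (9|11)=+1; sign (−1)^0·-1^0·+1^-1 = +1.
(a,b)_2: α=0, β=-6; u≡5, v≡7 (mod 8); ε(u)ε(v)=0·1, αω(v)=0·0, βω(u)=-6·1; sum ≡ 0  ⇒  +1.
(a,b)_19: α=1, u≡5; β=0, v≡17 (mod 19); (5|19)=+1, (17|19)=+1; sign (−1)^0·+1^0·+1^1 = +1.
(a,b)_31: α=-1, u≡14; β=0, v≡15 (mod 31); (14|31)=+1, (15|31)=-1; sign (−1)^0·+1^0·-1^-1 = -1.
(a,b)_3: α=3, u≡2; β=-4, v≡1 (mod 3); (2|3)=-1, (1|3)=+1; sign (−1)^0·-1^-4·+1^3 = +1.
(a,b)_41: α=2, u≡12; β=1, v≡4 (mod 41); (12|41)=-1, (4|41)=+1; sign (−1)^0·-1^1·+1^2 = -1.
Ram(19437, -41) = {31, 41}; no ℚ_31-point on the conic.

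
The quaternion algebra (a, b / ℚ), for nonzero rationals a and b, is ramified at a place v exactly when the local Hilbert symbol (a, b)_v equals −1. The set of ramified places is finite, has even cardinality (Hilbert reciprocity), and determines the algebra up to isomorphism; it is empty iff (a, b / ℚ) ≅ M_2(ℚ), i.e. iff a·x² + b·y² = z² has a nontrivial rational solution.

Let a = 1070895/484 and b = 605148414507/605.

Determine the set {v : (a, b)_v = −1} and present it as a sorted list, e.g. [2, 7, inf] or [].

(a, b) ≡ (21855, 7139535) mod (ℚ^×)²; places V = {2, 3, 5, 7, 11, 13, 19, 31, 41, 47, ∞}.
(a,b)_11: α=-2, u≡3; β=-2, v≡2 (mod 11); (3|11)=+1, (2|11)=-1; sign (−1)^0·+1^-2·-1^-2 = +1.
(a,b)_7: α=2, u≡1; β=2, v≡2 (mod 7); (1|7)=+1, (2|7)=+1; sign (−1)^0·+1^2·+1^2 = +1.
(a,b)_2: α=-2, β=0; u≡7, v≡7 (mod 8); ε(u)ε(v)=1·1, αω(v)=-2·0, βω(u)=0·0; sum ≡ 1  ⇒  -1.
(a,b)_47: α=1, u≡6; β=1, v≡25 (mod 47); (6|47)=+1, (25|47)=+1; sign (−1)^1·+1^1·+1^1 = -1.
(a,b)_5: α=1, u≡1; β=-1, v≡2 (mod 5); (1|5)=+1, (2|5)=-1; sign (−1)^0·+1^-1·-1^1 = -1.
(a,b)_41: α=0, u≡39; β=1, v≡37 (mod 41); (39|41)=+1, (37|41)=+1; sign (−1)^0·+1^1·+1^0 = +1.
(a,b)_13: α=0, u≡11; β=1, v≡4 (mod 13); (11|13)=-1, (4|13)=+1; sign (−1)^0·-1^1·+1^0 = -1.
(a,b)_31: α=1, u≡12; β=2, v≡7 (mod 31); (12|31)=-1, (7|31)=+1; sign (−1)^0·-1^2·+1^1 = +1.
(a,b)_3: α=1, u≡1; β=3, v≡2 (mod 3); (1|3)=+1, (2|3)=-1; sign (−1)^1·+1^3·-1^1 = +1.
(a,b)_19: α=0, u≡4; β=1, v≡3 (mod 19); (4|19)=+1, (3|19)=-1; sign (−1)^0·+1^1·-1^0 = +1.
(a,b)_∞: sgn(21855)=+, sgn(7139535)=+, so +1.
Ram(21855, 7139535) = {2, 5, 13, 47}; no ℚ_2-point on the conic.

[2, 5, 13, 47]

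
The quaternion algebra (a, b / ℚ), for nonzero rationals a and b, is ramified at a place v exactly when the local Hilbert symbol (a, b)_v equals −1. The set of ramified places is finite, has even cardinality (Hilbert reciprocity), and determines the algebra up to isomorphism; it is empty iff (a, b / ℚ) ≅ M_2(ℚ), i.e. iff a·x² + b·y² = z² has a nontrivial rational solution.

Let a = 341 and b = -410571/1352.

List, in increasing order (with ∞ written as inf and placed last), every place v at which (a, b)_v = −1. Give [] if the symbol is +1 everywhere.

Mod squares: a ≡ 341, b ≡ -38. Check v ∈ {∞, 2, 3, 7, 11, 13, 19, 31}.
v=3: a=3^0·(≡2), b=3^2·(≡1) mod 3; (2|3)=-1, (1|3)=+1; (−1)^{0·2·1}·(-1)^2·(+1)^0 = +1.
v=11: a=11^1·(≡9), b=11^0·(≡7) mod 11; (9|11)=+1, (7|11)=-1; (−1)^{1·0·5}·(+1)^0·(-1)^1 = -1.
v=13: a=13^0·(≡3), b=13^-2·(≡1) mod 13; (3|13)=+1, (1|13)=+1; (−1)^{0·-2·6}·(+1)^-2·(+1)^0 = +1.
v=19: a=19^0·(≡18), b=19^1·(≡17) mod 19; (18|19)=-1, (17|19)=+1; (−1)^{0·1·9}·(-1)^1·(+1)^0 = -1.
v=31: a=31^1·(≡11), b=31^0·(≡29) mod 31; (11|31)=-1, (29|31)=-1; (−1)^{1·0·15}·(-1)^0·(-1)^1 = -1.
v=2: v_2(a)=0, v_2(b)=-3; units ≡ 5, 5 (mod 8); ε·ε+αω+βω = 0·0+0·1+-3·1 ≡ 1  ⇒  (a,b)_2 = -1.
v=∞: 341 > 0 and -38 < 0  ⇒  (a,b)_∞ = +1.
v=7: a=7^0·(≡5), b=7^4·(≡4) mod 7; (5|7)=-1, (4|7)=+1; (−1)^{0·4·3}·(-1)^4·(+1)^0 = +1.
(341, -38 / ℚ) ramifies at {2, 11, 19, 31}: a division algebra.

[2, 11, 19, 31]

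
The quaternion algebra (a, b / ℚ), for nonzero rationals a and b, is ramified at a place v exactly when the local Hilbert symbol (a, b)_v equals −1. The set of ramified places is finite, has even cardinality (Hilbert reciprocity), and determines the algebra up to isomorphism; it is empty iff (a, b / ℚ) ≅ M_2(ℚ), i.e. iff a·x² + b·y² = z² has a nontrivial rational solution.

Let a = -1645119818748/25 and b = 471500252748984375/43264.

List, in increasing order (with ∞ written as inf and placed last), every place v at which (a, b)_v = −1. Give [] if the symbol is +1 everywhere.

[5, 7, 17, 43]

(a, b) ≡ (-1108927, 22015) mod (ℚ^×)²; places V = {2, 3, 5, 7, 13, 17, 29, 37, 41, 43, ∞}.
(a,b)_2: α=2, β=-8; u≡1, v≡7 (mod 8); ε(u)ε(v)=0·1, αω(v)=2·0, βω(u)=-8·0; sum ≡ 0  ⇒  +1.
(a,b)_37: α=1, u≡10; β=1, v≡33 (mod 37); (10|37)=+1, (33|37)=+1; sign (−1)^0·+1^1·+1^1 = +1.
(a,b)_∞: sgn(-1108927)=−, sgn(22015)=+, so +1.
(a,b)_17: α=1, u≡8; β=1, v≡14 (mod 17); (8|17)=+1, (14|17)=-1; sign (−1)^0·+1^1·-1^1 = -1.
(a,b)_7: α=2, u≡5; β=3, v≡1 (mod 7); (5|7)=-1, (1|7)=+1; sign (−1)^0·-1^3·+1^2 = -1.
(a,b)_43: α=1, u≡14; β=2, v≡26 (mod 43); (14|43)=+1, (26|43)=-1; sign (−1)^0·+1^2·-1^1 = -1.
(a,b)_3: α=2, u≡2; β=2, v≡1 (mod 3); (2|3)=-1, (1|3)=+1; sign (−1)^0·-1^2·+1^2 = +1.
(a,b)_41: α=1, u≡6; β=2, v≡31 (mod 41); (6|41)=-1, (31|41)=+1; sign (−1)^0·-1^2·+1^1 = +1.
(a,b)_29: α=2, u≡5; β=0, v≡20 (mod 29); (5|29)=+1, (20|29)=+1; sign (−1)^0·+1^0·+1^2 = +1.
(a,b)_13: α=0, u≡3; β=-2, v≡8 (mod 13); (3|13)=+1, (8|13)=-1; sign (−1)^0·+1^-2·-1^0 = +1.
(a,b)_5: α=-2, u≡2; β=7, v≡3 (mod 5); (2|5)=-1, (3|5)=-1; sign (−1)^0·-1^7·-1^-2 = -1.
(-1108927, 22015 / ℚ) ramifies at {5, 7, 17, 43}: a division algebra.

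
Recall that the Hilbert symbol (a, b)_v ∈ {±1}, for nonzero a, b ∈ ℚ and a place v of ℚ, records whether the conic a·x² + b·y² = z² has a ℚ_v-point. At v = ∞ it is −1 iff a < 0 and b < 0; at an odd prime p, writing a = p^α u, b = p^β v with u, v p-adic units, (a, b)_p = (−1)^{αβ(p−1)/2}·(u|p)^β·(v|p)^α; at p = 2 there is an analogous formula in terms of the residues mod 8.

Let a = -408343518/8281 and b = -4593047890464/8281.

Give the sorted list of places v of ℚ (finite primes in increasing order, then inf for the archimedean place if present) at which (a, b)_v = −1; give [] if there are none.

[3, 23, 41, inf]

(a, b) ≡ (-62238, -43753314) mod (ℚ^×)²; places V = {2, 3, 7, 11, 13, 19, 23, 37, 41, ∞}.
(a,b)_23: α=1, u≡2; β=1, v≡2 (mod 23); (2|23)=+1, (2|23)=+1; sign (−1)^1·+1^1·+1^1 = -1.
(a,b)_19: α=0, u≡7; β=1, v≡2 (mod 19); (7|19)=+1, (2|19)=-1; sign (−1)^0·+1^1·-1^0 = +1.
(a,b)_41: α=1, u≡1; β=1, v≡14 (mod 41); (1|41)=+1, (14|41)=-1; sign (−1)^0·+1^1·-1^1 = -1.
(a,b)_∞: sgn(-62238)=−, sgn(-43753314)=−, so -1.
(a,b)_7: α=-2, u≡5; β=-2, v≡2 (mod 7); (5|7)=-1, (2|7)=+1; sign (−1)^0·-1^-2·+1^-2 = +1.
(a,b)_37: α=0, u≡28; β=1, v≡2 (mod 37); (28|37)=+1, (2|37)=-1; sign (−1)^0·+1^1·-1^0 = +1.
(a,b)_11: α=1, u≡10; β=1, v≡5 (mod 11); (10|11)=-1, (5|11)=+1; sign (−1)^1·-1^1·+1^1 = +1.
(a,b)_3: α=9, u≡2; β=9, v≡2 (mod 3); (2|3)=-1, (2|3)=-1; sign (−1)^1·-1^9·-1^9 = -1.
(a,b)_13: α=-2, u≡8; β=-2, v≡11 (mod 13); (8|13)=-1, (11|13)=-1; sign (−1)^0·-1^-2·-1^-2 = +1.
(a,b)_2: α=1, β=5; u≡1, v≡7 (mod 8); ε(u)ε(v)=0·1, αω(v)=1·0, βω(u)=5·0; sum ≡ 0  ⇒  +1.
(-62238, -43753314 / ℚ) ramifies at {3, 23, 41, ∞}: a division algebra.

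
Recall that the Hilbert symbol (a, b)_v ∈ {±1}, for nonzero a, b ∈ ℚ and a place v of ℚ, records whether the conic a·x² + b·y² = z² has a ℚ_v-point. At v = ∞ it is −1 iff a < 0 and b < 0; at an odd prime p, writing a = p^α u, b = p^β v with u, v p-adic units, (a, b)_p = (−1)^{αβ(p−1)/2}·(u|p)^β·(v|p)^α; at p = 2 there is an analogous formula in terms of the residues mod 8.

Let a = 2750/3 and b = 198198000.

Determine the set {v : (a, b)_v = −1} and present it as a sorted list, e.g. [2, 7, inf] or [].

Mod squares: a ≡ 330, b ≡ 455. Check v ∈ {∞, 2, 3, 5, 7, 11, 13}.
v=7: a=7^0·(≡2), b=7^1·(≡1) mod 7; (2|7)=+1, (1|7)=+1; (−1)^{0·1·3}·(+1)^1·(+1)^0 = +1.
v=11: a=11^1·(≡10), b=11^2·(≡1) mod 11; (10|11)=-1, (1|11)=+1; (−1)^{1·2·5}·(-1)^2·(+1)^1 = +1.
v=5: a=5^3·(≡4), b=5^3·(≡4) mod 5; (4|5)=+1, (4|5)=+1; (−1)^{3·3·2}·(+1)^3·(+1)^3 = +1.
v=3: a=3^-1·(≡2), b=3^2·(≡2) mod 3; (2|3)=-1, (2|3)=-1; (−1)^{-1·2·1}·(-1)^2·(-1)^-1 = -1.
v=∞: 330 > 0 and 455 > 0  ⇒  (a,b)_∞ = +1.
v=2: v_2(a)=1, v_2(b)=4; units ≡ 5, 7 (mod 8); ε·ε+αω+βω = 0·1+1·0+4·1 ≡ 0  ⇒  (a,b)_2 = +1.
v=13: a=13^0·(≡11), b=13^1·(≡3) mod 13; (11|13)=-1, (3|13)=+1; (−1)^{0·1·6}·(-1)^1·(+1)^0 = -1.
(330, 455 / ℚ) ramifies at {3, 13}: a division algebra.

[3, 13]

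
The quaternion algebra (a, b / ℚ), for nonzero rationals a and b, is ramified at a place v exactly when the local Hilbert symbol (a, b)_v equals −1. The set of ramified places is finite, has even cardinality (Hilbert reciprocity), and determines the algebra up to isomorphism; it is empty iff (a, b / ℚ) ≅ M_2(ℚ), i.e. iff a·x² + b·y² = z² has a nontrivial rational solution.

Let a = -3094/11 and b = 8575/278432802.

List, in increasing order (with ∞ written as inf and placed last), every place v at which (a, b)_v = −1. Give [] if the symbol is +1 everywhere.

Mod squares: a ≡ -34034, b ≡ 14. Check v ∈ {∞, 2, 3, 5, 7, 11, 13, 17, 19, 23}.
v=3: a=3^0·(≡1), b=3^-6·(≡2) mod 3; (1|3)=+1, (2|3)=-1; (−1)^{0·-6·1}·(+1)^-6·(-1)^0 = +1.
v=17: a=17^1·(≡2), b=17^0·(≡12) mod 17; (2|17)=+1, (12|17)=-1; (−1)^{1·0·8}·(+1)^0·(-1)^1 = -1.
v=5: a=5^0·(≡1), b=5^2·(≡4) mod 5; (1|5)=+1, (4|5)=+1; (−1)^{0·2·2}·(+1)^2·(+1)^0 = +1.
v=11: a=11^-1·(≡8), b=11^0·(≡5) mod 11; (8|11)=-1, (5|11)=+1; (−1)^{-1·0·5}·(-1)^0·(+1)^-1 = +1.
v=2: v_2(a)=1, v_2(b)=-1; units ≡ 7, 7 (mod 8); ε·ε+αω+βω = 1·1+1·0+-1·0 ≡ 1  ⇒  (a,b)_2 = -1.
v=13: a=13^1·(≡2), b=13^0·(≡9) mod 13; (2|13)=-1, (9|13)=+1; (−1)^{1·0·6}·(-1)^0·(+1)^1 = +1.
v=23: a=23^0·(≡1), b=23^-2·(≡7) mod 23; (1|23)=+1, (7|23)=-1; (−1)^{0·-2·11}·(+1)^-2·(-1)^0 = +1.
v=7: a=7^1·(≡5), b=7^3·(≡1) mod 7; (5|7)=-1, (1|7)=+1; (−1)^{1·3·3}·(-1)^3·(+1)^1 = +1.
v=∞: -34034 < 0 and 14 > 0  ⇒  (a,b)_∞ = +1.
v=19: a=19^0·(≡2), b=19^-2·(≡8) mod 19; (2|19)=-1, (8|19)=-1; (−1)^{0·-2·9}·(-1)^-2·(-1)^0 = +1.
|Ram(-34034, 14)| = 2, even; anisotropic at {2, 17}.

[2, 17]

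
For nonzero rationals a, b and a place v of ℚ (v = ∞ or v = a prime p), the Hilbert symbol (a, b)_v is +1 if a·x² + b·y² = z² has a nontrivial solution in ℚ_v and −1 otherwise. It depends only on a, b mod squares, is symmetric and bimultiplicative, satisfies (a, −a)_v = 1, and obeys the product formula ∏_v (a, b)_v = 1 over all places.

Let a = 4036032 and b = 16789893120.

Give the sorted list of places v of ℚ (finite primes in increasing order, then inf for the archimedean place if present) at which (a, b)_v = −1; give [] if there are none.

Mod squares: a ≡ 143, b ≡ 55. Check v ∈ {∞, 2, 3, 5, 7, 11, 13}.
v=5: a=5^0·(≡2), b=5^1·(≡4) mod 5; (2|5)=-1, (4|5)=+1; (−1)^{0·1·2}·(-1)^1·(+1)^0 = -1.
v=13: a=13^1·(≡11), b=13^2·(≡10) mod 13; (11|13)=-1, (10|13)=+1; (−1)^{1·2·6}·(-1)^2·(+1)^1 = +1.
v=11: a=11^1·(≡7), b=11^1·(≡3) mod 11; (7|11)=-1, (3|11)=+1; (−1)^{1·1·5}·(-1)^1·(+1)^1 = +1.
v=3: a=3^2·(≡2), b=3^2·(≡1) mod 3; (2|3)=-1, (1|3)=+1; (−1)^{2·2·1}·(-1)^2·(+1)^2 = +1.
v=∞: 143 > 0 and 55 > 0  ⇒  (a,b)_∞ = +1.
v=7: a=7^2·(≡6), b=7^2·(≡5) mod 7; (6|7)=-1, (5|7)=-1; (−1)^{2·2·3}·(-1)^2·(-1)^2 = +1.
v=2: v_2(a)=6, v_2(b)=12; units ≡ 7, 7 (mod 8); ε·ε+αω+βω = 1·1+6·0+12·0 ≡ 1  ⇒  (a,b)_2 = -1.
Ram(143, 55) = {2, 5}; no ℚ_2-point on the conic.

[2, 5]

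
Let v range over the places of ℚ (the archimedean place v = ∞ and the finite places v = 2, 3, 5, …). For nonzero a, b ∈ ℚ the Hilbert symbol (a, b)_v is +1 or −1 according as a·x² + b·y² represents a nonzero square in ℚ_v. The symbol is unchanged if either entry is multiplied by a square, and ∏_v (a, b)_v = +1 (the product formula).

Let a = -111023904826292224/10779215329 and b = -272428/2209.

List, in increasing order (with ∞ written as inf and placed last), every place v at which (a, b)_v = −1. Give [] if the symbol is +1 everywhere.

[2, 13, 29, inf]

(a, b) ≡ (-23374, -403) mod (ℚ^×)²; places V = {2, 13, 29, 31, 47, ∞}.
(a,b)_47: α=-6, u≡3; β=-2, v≡31 (mod 47); (3|47)=+1, (31|47)=-1; sign (−1)^0·+1^-2·-1^-6 = +1.
(a,b)_2: α=11, β=2; u≡1, v≡5 (mod 8); ε(u)ε(v)=0·0, αω(v)=11·1, βω(u)=2·0; sum ≡ 1  ⇒  -1.
(a,b)_13: α=7, u≡12; β=3, v≡7 (mod 13); (12|13)=+1, (7|13)=-1; sign (−1)^0·+1^3·-1^7 = -1.
(a,b)_∞: sgn(-23374)=−, sgn(-403)=−, so -1.
(a,b)_29: α=1, u≡16; β=0, v≡17 (mod 29); (16|29)=+1, (17|29)=-1; sign (−1)^0·+1^0·-1^1 = -1.
(a,b)_31: α=3, u≡21; β=1, v≡2 (mod 31); (21|31)=-1, (2|31)=+1; sign (−1)^1·-1^1·+1^3 = +1.
|Ram(-23374, -403)| = 4, even; anisotropic at {2, 13, 29, ∞}.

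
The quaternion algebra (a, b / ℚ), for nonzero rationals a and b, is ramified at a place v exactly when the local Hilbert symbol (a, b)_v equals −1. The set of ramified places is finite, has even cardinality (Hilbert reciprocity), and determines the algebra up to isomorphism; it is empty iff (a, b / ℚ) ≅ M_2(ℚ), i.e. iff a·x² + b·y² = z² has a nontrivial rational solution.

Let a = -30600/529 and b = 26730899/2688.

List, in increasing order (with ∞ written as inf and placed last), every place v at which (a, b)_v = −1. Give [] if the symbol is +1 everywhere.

(a, b) ≡ (-34, 12558) mod (ℚ^×)²; places V = {2, 3, 5, 7, 13, 17, 23, ∞}.
(a,b)_3: α=2, u≡2; β=-1, v≡1 (mod 3); (2|3)=-1, (1|3)=+1; sign (−1)^0·-1^-1·+1^2 = -1.
(a,b)_7: α=0, u≡1; β=-1, v≡1 (mod 7); (1|7)=+1, (1|7)=+1; sign (−1)^0·+1^-1·+1^0 = +1.
(a,b)_2: α=3, β=-7; u≡7, v≡7 (mod 8); ε(u)ε(v)=1·1, αω(v)=3·0, βω(u)=-7·0; sum ≡ 1  ⇒  -1.
(a,b)_17: α=1, u≡1; β=0, v≡7 (mod 17); (1|17)=+1, (7|17)=-1; sign (−1)^0·+1^0·-1^1 = -1.
(a,b)_23: α=-2, u≡13; β=3, v≡19 (mod 23); (13|23)=+1, (19|23)=-1; sign (−1)^0·+1^3·-1^-2 = +1.
(a,b)_5: α=2, u≡4; β=0, v≡3 (mod 5); (4|5)=+1, (3|5)=-1; sign (−1)^0·+1^0·-1^2 = +1.
(a,b)_∞: sgn(-34)=−, sgn(12558)=+, so +1.
(a,b)_13: α=0, u≡6; β=3, v≡9 (mod 13); (6|13)=-1, (9|13)=+1; sign (−1)^0·-1^3·+1^0 = -1.
(-34, 12558 / ℚ) ramifies at {2, 3, 13, 17}: a division algebra.

[2, 3, 13, 17]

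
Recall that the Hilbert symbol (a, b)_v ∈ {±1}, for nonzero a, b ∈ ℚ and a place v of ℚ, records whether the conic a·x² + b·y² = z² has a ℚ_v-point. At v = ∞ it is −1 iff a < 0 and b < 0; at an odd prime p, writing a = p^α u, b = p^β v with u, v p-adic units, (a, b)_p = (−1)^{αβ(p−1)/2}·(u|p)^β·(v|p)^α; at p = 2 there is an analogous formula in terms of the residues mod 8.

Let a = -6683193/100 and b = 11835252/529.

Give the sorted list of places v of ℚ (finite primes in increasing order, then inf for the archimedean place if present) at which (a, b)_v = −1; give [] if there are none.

Mod squares: a ≡ -17, b ≡ 2717. Check v ∈ {∞, 2, 3, 5, 11, 13, 17, 19, 23}.
v=5: a=5^-2·(≡3), b=5^0·(≡3) mod 5; (3|5)=-1, (3|5)=-1; (−1)^{-2·0·2}·(-1)^0·(-1)^-2 = +1.
v=19: a=19^2·(≡10), b=19^1·(≡15) mod 19; (10|19)=-1, (15|19)=-1; (−1)^{2·1·9}·(-1)^1·(-1)^2 = -1.
v=17: a=17^1·(≡2), b=17^0·(≡11) mod 17; (2|17)=+1, (11|17)=-1; (−1)^{1·0·8}·(+1)^0·(-1)^1 = -1.
v=2: v_2(a)=-2, v_2(b)=2; units ≡ 7, 5 (mod 8); ε·ε+αω+βω = 1·0+-2·1+2·0 ≡ 0  ⇒  (a,b)_2 = +1.
v=11: a=11^2·(≡9), b=11^3·(≡4) mod 11; (9|11)=+1, (4|11)=+1; (−1)^{2·3·5}·(+1)^3·(+1)^2 = +1.
v=23: a=23^0·(≡4), b=23^-2·(≡4) mod 23; (4|23)=+1, (4|23)=+1; (−1)^{0·-2·11}·(+1)^-2·(+1)^0 = +1.
v=∞: -17 < 0 and 2717 > 0  ⇒  (a,b)_∞ = +1.
v=13: a=13^0·(≡9), b=13^1·(≡3) mod 13; (9|13)=+1, (3|13)=+1; (−1)^{0·1·6}·(+1)^1·(+1)^0 = +1.
v=3: a=3^2·(≡1), b=3^2·(≡2) mod 3; (1|3)=+1, (2|3)=-1; (−1)^{2·2·1}·(+1)^2·(-1)^2 = +1.
Ram(-17, 2717) = {17, 19}; no ℚ_17-point on the conic.

[17, 19]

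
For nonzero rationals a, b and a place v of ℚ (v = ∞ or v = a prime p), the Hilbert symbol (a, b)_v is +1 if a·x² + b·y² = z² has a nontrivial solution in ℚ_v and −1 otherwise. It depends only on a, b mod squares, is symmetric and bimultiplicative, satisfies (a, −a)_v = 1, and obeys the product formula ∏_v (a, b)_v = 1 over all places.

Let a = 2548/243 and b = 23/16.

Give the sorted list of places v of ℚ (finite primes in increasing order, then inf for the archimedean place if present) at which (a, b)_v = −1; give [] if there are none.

[2, 3]

Mod squares: a ≡ 39, b ≡ 23. Check v ∈ {∞, 2, 3, 7, 13, 23}.
v=∞: 39 > 0 and 23 > 0  ⇒  (a,b)_∞ = +1.
v=3: a=3^-5·(≡1), b=3^0·(≡2) mod 3; (1|3)=+1, (2|3)=-1; (−1)^{-5·0·1}·(+1)^0·(-1)^-5 = -1.
v=13: a=13^1·(≡3), b=13^0·(≡12) mod 13; (3|13)=+1, (12|13)=+1; (−1)^{1·0·6}·(+1)^0·(+1)^1 = +1.
v=2: v_2(a)=2, v_2(b)=-4; units ≡ 7, 7 (mod 8); ε·ε+αω+βω = 1·1+2·0+-4·0 ≡ 1  ⇒  (a,b)_2 = -1.
v=23: a=23^0·(≡12), b=23^1·(≡13) mod 23; (12|23)=+1, (13|23)=+1; (−1)^{0·1·11}·(+1)^1·(+1)^0 = +1.
v=7: a=7^2·(≡2), b=7^0·(≡1) mod 7; (2|7)=+1, (1|7)=+1; (−1)^{2·0·3}·(+1)^0·(+1)^2 = +1.
|Ram(39, 23)| = 2, even; anisotropic at {2, 3}.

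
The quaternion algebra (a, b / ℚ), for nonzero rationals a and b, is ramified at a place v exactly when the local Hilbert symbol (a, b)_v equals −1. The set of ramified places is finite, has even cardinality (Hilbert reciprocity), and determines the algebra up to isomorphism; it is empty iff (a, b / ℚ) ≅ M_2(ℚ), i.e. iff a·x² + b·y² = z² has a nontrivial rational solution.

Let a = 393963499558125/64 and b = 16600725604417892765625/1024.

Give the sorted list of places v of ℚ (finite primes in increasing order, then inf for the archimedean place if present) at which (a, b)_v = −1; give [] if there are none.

[3, 23]

Mod squares: a ≡ 266133, b ≡ 57. Check v ∈ {∞, 2, 3, 5, 7, 19, 23, 29}.
v=29: a=29^1·(≡13), b=29^2·(≡20) mod 29; (13|29)=+1, (20|29)=+1; (−1)^{1·2·14}·(+1)^2·(+1)^1 = +1.
v=∞: 266133 > 0 and 57 > 0  ⇒  (a,b)_∞ = +1.
v=19: a=19^3·(≡4), b=19^5·(≡2) mod 19; (4|19)=+1, (2|19)=-1; (−1)^{3·5·9}·(+1)^5·(-1)^3 = +1.
v=23: a=23^1·(≡12), b=23^2·(≡19) mod 23; (12|23)=+1, (19|23)=-1; (−1)^{1·2·11}·(+1)^2·(-1)^1 = -1.
v=5: a=5^4·(≡2), b=5^6·(≡3) mod 5; (2|5)=-1, (3|5)=-1; (−1)^{4·6·2}·(-1)^6·(-1)^4 = +1.
v=7: a=7^1·(≡4), b=7^2·(≡1) mod 7; (4|7)=+1, (1|7)=+1; (−1)^{1·2·3}·(+1)^2·(+1)^1 = +1.
v=2: v_2(a)=-6, v_2(b)=-10; units ≡ 5, 1 (mod 8); ε·ε+αω+βω = 0·0+-6·0+-10·1 ≡ 0  ⇒  (a,b)_2 = +1.
v=3: a=3^9·(≡1), b=3^9·(≡1) mod 3; (1|3)=+1, (1|3)=+1; (−1)^{9·9·1}·(+1)^9·(+1)^9 = -1.
(266133, 57 / ℚ) ramifies at {3, 23}: a division algebra.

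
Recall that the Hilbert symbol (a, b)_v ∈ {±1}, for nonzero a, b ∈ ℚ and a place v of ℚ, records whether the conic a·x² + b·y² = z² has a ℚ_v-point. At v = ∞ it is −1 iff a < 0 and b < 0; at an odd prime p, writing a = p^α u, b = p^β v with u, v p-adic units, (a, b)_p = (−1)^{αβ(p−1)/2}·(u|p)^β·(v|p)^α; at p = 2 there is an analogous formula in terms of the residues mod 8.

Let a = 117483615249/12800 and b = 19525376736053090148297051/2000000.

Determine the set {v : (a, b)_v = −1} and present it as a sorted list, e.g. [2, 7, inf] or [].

(a, b) ≡ (1938, 38038) mod (ℚ^×)²; places V = {2, 3, 5, 7, 11, 13, 17, 19, ∞}.
(a,b)_13: α=2, u≡10; β=5, v≡12 (mod 13); (10|13)=+1, (12|13)=+1; sign (−1)^0·+1^5·+1^2 = +1.
(a,b)_5: α=-2, u≡2; β=-6, v≡2 (mod 5); (2|5)=-1, (2|5)=-1; sign (−1)^0·-1^-6·-1^-2 = +1.
(a,b)_17: α=1, u≡3; β=2, v≡8 (mod 17); (3|17)=-1, (8|17)=+1; sign (−1)^0·-1^2·+1^1 = +1.
(a,b)_∞: sgn(1938)=+, sgn(38038)=+, so +1.
(a,b)_11: α=4, u≡6; β=7, v≡3 (mod 11); (6|11)=-1, (3|11)=+1; sign (−1)^0·-1^7·+1^4 = -1.
(a,b)_3: α=1, u≡1; β=4, v≡1 (mod 3); (1|3)=+1, (1|3)=+1; sign (−1)^0·+1^4·+1^1 = +1.
(a,b)_19: α=1, u≡5; β=3, v≡1 (mod 19); (5|19)=+1, (1|19)=+1; sign (−1)^1·+1^3·+1^1 = -1.
(a,b)_2: α=-9, β=-7; u≡1, v≡3 (mod 8); ε(u)ε(v)=0·1, αω(v)=-9·1, βω(u)=-7·0; sum ≡ 1  ⇒  -1.
(a,b)_7: α=2, u≡3; β=5, v≡2 (mod 7); (3|7)=-1, (2|7)=+1; sign (−1)^0·-1^5·+1^2 = -1.
|Ram(1938, 38038)| = 4, even; anisotropic at {2, 7, 11, 19}.

[2, 7, 11, 19]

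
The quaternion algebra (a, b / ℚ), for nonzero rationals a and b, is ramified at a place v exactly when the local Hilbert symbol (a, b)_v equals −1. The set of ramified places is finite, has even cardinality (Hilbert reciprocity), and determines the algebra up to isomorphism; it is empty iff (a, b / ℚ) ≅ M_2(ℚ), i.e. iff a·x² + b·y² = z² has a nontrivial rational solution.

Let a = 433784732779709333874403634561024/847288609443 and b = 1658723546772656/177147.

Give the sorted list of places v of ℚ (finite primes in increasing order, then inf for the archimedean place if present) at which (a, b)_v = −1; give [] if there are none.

[3, 17]

(a, b) ≡ (12597, 9177) mod (ℚ^×)²; places V = {2, 3, 7, 13, 17, 19, 23, ∞}.
(a,b)_∞: sgn(12597)=+, sgn(9177)=+, so +1.
(a,b)_7: α=12, u≡1; β=5, v≡2 (mod 7); (1|7)=+1, (2|7)=+1; sign (−1)^0·+1^5·+1^12 = +1.
(a,b)_23: α=2, u≡8; β=1, v≡12 (mod 23); (8|23)=+1, (12|23)=+1; sign (−1)^0·+1^1·+1^2 = +1.
(a,b)_19: α=3, u≡4; β=1, v≡12 (mod 19); (4|19)=+1, (12|19)=-1; sign (−1)^1·+1^1·-1^3 = +1.
(a,b)_17: α=5, u≡7; β=4, v≡14 (mod 17); (7|17)=-1, (14|17)=-1; sign (−1)^0·-1^4·-1^5 = -1.
(a,b)_3: α=-25, u≡2; β=-11, v≡2 (mod 3); (2|3)=-1, (2|3)=-1; sign (−1)^1·-1^-11·-1^-25 = -1.
(a,b)_2: α=14, β=4; u≡5, v≡1 (mod 8); ε(u)ε(v)=0·0, αω(v)=14·0, βω(u)=4·1; sum ≡ 0  ⇒  +1.
(a,b)_13: α=5, u≡11; β=2, v≡4 (mod 13); (11|13)=-1, (4|13)=+1; sign (−1)^0·-1^2·+1^5 = +1.
(12597, 9177 / ℚ) ramifies at {3, 17}: a division algebra.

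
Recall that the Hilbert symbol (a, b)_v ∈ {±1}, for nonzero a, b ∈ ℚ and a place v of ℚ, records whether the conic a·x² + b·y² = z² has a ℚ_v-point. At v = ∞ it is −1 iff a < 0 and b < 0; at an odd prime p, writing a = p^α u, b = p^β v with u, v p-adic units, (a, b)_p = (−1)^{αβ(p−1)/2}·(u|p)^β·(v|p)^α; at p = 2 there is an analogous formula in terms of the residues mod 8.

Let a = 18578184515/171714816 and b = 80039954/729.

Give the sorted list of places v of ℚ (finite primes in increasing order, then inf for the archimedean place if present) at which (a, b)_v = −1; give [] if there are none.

Mod squares: a ≡ 3515, b ≡ 58466. Check v ∈ {∞, 2, 3, 5, 7, 11, 13, 19, 23, 31, 37, 41}.
v=5: a=5^1·(≡3), b=5^0·(≡1) mod 5; (3|5)=-1, (1|5)=+1; (−1)^{1·0·2}·(-1)^0·(+1)^1 = +1.
v=11: a=11^4·(≡6), b=11^0·(≡9) mod 11; (6|11)=-1, (9|11)=+1; (−1)^{4·0·5}·(-1)^0·(+1)^4 = +1.
v=∞: 3515 > 0 and 58466 > 0  ⇒  (a,b)_∞ = +1.
v=23: a=23^0·(≡5), b=23^1·(≡9) mod 23; (5|23)=-1, (9|23)=+1; (−1)^{0·1·11}·(-1)^1·(+1)^0 = -1.
v=13: a=13^-2·(≡2), b=13^0·(≡7) mod 13; (2|13)=-1, (7|13)=-1; (−1)^{-2·0·6}·(-1)^0·(-1)^-2 = +1.
v=19: a=19^3·(≡18), b=19^0·(≡14) mod 19; (18|19)=-1, (14|19)=-1; (−1)^{3·0·9}·(-1)^0·(-1)^3 = -1.
v=3: a=3^-4·(≡2), b=3^-6·(≡2) mod 3; (2|3)=-1, (2|3)=-1; (−1)^{-4·-6·1}·(-1)^-6·(-1)^-4 = +1.
v=41: a=41^0·(≡27), b=41^1·(≡16) mod 41; (27|41)=-1, (16|41)=+1; (−1)^{0·1·20}·(-1)^1·(+1)^0 = -1.
v=2: v_2(a)=-8, v_2(b)=1; units ≡ 3, 1 (mod 8); ε·ε+αω+βω = 1·0+-8·0+1·1 ≡ 1  ⇒  (a,b)_2 = -1.
v=37: a=37^1·(≡30), b=37^2·(≡23) mod 37; (30|37)=+1, (23|37)=-1; (−1)^{1·2·18}·(+1)^2·(-1)^1 = -1.
v=31: a=31^0·(≡6), b=31^1·(≡12) mod 31; (6|31)=-1, (12|31)=-1; (−1)^{0·1·15}·(-1)^1·(-1)^0 = -1.
v=7: a=7^-2·(≡1), b=7^0·(≡1) mod 7; (1|7)=+1, (1|7)=+1; (−1)^{-2·0·3}·(+1)^0·(+1)^-2 = +1.
Ram(3515, 58466) = {2, 19, 23, 31, 37, 41}; no ℚ_2-point on the conic.

[2, 19, 23, 31, 37, 41]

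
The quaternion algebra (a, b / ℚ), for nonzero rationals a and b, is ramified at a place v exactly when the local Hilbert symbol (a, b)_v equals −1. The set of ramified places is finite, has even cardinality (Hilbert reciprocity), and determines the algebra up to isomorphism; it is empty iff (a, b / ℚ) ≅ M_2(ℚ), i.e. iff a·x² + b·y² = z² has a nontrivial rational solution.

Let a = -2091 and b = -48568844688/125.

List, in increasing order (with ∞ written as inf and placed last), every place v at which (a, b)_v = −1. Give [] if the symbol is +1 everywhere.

(a, b) ≡ (-2091, -309750285) mod (ℚ^×)²; places V = {2, 3, 5, 7, 13, 17, 41, 43, 53, ∞}.
(a,b)_2: α=0, β=4; u≡5, v≡3 (mod 8); ε(u)ε(v)=0·1, αω(v)=0·1, βω(u)=4·1; sum ≡ 0  ⇒  +1.
(a,b)_43: α=0, u≡16; β=1, v≡3 (mod 43); (16|43)=+1, (3|43)=-1; sign (−1)^0·+1^1·-1^0 = +1.
(a,b)_∞: sgn(-2091)=−, sgn(-309750285)=−, so -1.
(a,b)_41: α=1, u≡31; β=1, v≡31 (mod 41); (31|41)=+1, (31|41)=+1; sign (−1)^0·+1^1·+1^1 = +1.
(a,b)_53: α=0, u≡29; β=1, v≡18 (mod 53); (29|53)=+1, (18|53)=-1; sign (−1)^0·+1^1·-1^0 = +1.
(a,b)_13: α=0, u≡2; β=1, v≡4 (mod 13); (2|13)=-1, (4|13)=+1; sign (−1)^0·-1^1·+1^0 = -1.
(a,b)_17: α=1, u≡13; β=1, v≡11 (mod 17); (13|17)=+1, (11|17)=-1; sign (−1)^0·+1^1·-1^1 = -1.
(a,b)_7: α=0, u≡2; β=2, v≡2 (mod 7); (2|7)=+1, (2|7)=+1; sign (−1)^0·+1^2·+1^0 = +1.
(a,b)_5: α=0, u≡4; β=-3, v≡2 (mod 5); (4|5)=+1, (2|5)=-1; sign (−1)^0·+1^-3·-1^0 = +1.
(a,b)_3: α=1, u≡2; β=1, v≡2 (mod 3); (2|3)=-1, (2|3)=-1; sign (−1)^1·-1^1·-1^1 = -1.
|Ram(-2091, -309750285)| = 4, even; anisotropic at {3, 13, 17, ∞}.

[3, 13, 17, inf]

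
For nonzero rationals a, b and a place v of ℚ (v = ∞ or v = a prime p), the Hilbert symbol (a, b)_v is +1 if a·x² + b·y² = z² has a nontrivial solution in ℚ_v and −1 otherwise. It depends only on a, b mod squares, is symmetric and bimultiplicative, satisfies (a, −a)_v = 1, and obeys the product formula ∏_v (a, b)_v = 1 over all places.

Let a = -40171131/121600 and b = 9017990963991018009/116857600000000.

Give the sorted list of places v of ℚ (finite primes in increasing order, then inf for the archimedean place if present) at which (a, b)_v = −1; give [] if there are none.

Mod squares: a ≡ -209, b ≡ 19. Check v ∈ {∞, 2, 3, 5, 7, 11, 13, 19, 31, 37}.
v=13: a=13^2·(≡10), b=13^4·(≡5) mod 13; (10|13)=+1, (5|13)=-1; (−1)^{2·4·6}·(+1)^4·(-1)^2 = +1.
v=∞: -209 < 0 and 19 > 0  ⇒  (a,b)_∞ = +1.
v=5: a=5^-2·(≡1), b=5^-8·(≡4) mod 5; (1|5)=+1, (4|5)=+1; (−1)^{-2·-8·2}·(+1)^-8·(+1)^-2 = +1.
v=37: a=37^0·(≡18), b=37^2·(≡14) mod 37; (18|37)=-1, (14|37)=-1; (−1)^{0·2·18}·(-1)^2·(-1)^0 = +1.
v=2: v_2(a)=-8, v_2(b)=-14; units ≡ 7, 3 (mod 8); ε·ε+αω+βω = 1·1+-8·1+-14·0 ≡ 1  ⇒  (a,b)_2 = -1.
v=7: a=7^4·(≡2), b=7^4·(≡3) mod 7; (2|7)=+1, (3|7)=-1; (−1)^{4·4·3}·(+1)^4·(-1)^4 = +1.
v=31: a=31^0·(≡7), b=31^-2·(≡28) mod 31; (7|31)=+1, (28|31)=+1; (−1)^{0·-2·15}·(+1)^-2·(+1)^0 = +1.
v=3: a=3^2·(≡1), b=3^8·(≡1) mod 3; (1|3)=+1, (1|3)=+1; (−1)^{2·8·1}·(+1)^8·(+1)^2 = +1.
v=19: a=19^-1·(≡13), b=19^-1·(≡7) mod 19; (13|19)=-1, (7|19)=+1; (−1)^{-1·-1·9}·(-1)^-1·(+1)^-1 = +1.
v=11: a=11^1·(≡4), b=11^4·(≡6) mod 11; (4|11)=+1, (6|11)=-1; (−1)^{1·4·5}·(+1)^4·(-1)^1 = -1.
(-209, 19 / ℚ) ramifies at {2, 11}: a division algebra.

[2, 11]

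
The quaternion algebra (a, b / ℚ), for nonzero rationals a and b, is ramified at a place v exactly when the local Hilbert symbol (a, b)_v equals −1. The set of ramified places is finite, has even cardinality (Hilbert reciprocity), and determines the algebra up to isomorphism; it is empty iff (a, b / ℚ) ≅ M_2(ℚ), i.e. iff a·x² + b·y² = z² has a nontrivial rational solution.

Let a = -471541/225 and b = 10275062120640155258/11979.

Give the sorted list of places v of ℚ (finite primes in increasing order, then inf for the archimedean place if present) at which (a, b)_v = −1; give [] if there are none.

[11, 31, 41, 53]

Mod squares: a ≡ -471541, b ≡ 10373902. Check v ∈ {∞, 2, 3, 5, 7, 11, 31, 41, 53}.
v=11: a=11^0·(≡8), b=11^-3·(≡10) mod 11; (8|11)=-1, (10|11)=-1; (−1)^{0·-3·5}·(-1)^-3·(-1)^0 = -1.
v=7: a=7^1·(≡5), b=7^5·(≡1) mod 7; (5|7)=-1, (1|7)=+1; (−1)^{1·5·3}·(-1)^5·(+1)^1 = +1.
v=3: a=3^-2·(≡2), b=3^-2·(≡1) mod 3; (2|3)=-1, (1|3)=+1; (−1)^{-2·-2·1}·(-1)^-2·(+1)^-2 = +1.
v=31: a=31^1·(≡9), b=31^3·(≡16) mod 31; (9|31)=+1, (16|31)=+1; (−1)^{1·3·15}·(+1)^3·(+1)^1 = -1.
v=41: a=41^1·(≡1), b=41^3·(≡12) mod 41; (1|41)=+1, (12|41)=-1; (−1)^{1·3·20}·(+1)^3·(-1)^1 = -1.
v=∞: -471541 < 0 and 10373902 > 0  ⇒  (a,b)_∞ = +1.
v=5: a=5^-2·(≡1), b=5^0·(≡2) mod 5; (1|5)=+1, (2|5)=-1; (−1)^{-2·0·2}·(+1)^0·(-1)^-2 = +1.
v=2: v_2(a)=0, v_2(b)=1; units ≡ 3, 7 (mod 8); ε·ε+αω+βω = 1·1+0·0+1·1 ≡ 0  ⇒  (a,b)_2 = +1.
v=53: a=53^1·(≡25), b=53^3·(≡41) mod 53; (25|53)=+1, (41|53)=-1; (−1)^{1·3·26}·(+1)^3·(-1)^1 = -1.
(-471541, 10373902 / ℚ) ramifies at {11, 31, 41, 53}: a division algebra.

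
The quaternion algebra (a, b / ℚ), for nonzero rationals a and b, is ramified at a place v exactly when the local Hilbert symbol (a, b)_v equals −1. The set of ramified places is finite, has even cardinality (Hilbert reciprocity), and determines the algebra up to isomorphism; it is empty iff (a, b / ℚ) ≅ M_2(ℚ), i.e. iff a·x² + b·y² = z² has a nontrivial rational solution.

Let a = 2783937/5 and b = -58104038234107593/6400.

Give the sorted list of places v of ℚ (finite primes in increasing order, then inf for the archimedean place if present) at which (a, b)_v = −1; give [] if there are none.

[5, 19]

Mod squares: a ≡ 285, b ≡ -17. Check v ∈ {∞, 2, 3, 5, 7, 13, 17, 19}.
v=∞: 285 > 0 and -17 < 0  ⇒  (a,b)_∞ = +1.
v=2: v_2(a)=0, v_2(b)=-8; units ≡ 5, 7 (mod 8); ε·ε+αω+βω = 0·1+0·0+-8·1 ≡ 0  ⇒  (a,b)_2 = +1.
v=17: a=17^2·(≡9), b=17^5·(≡13) mod 17; (9|17)=+1, (13|17)=+1; (−1)^{2·5·8}·(+1)^5·(+1)^2 = +1.
v=3: a=3^1·(≡2), b=3^4·(≡1) mod 3; (2|3)=-1, (1|3)=+1; (−1)^{1·4·1}·(-1)^4·(+1)^1 = +1.
v=5: a=5^-1·(≡2), b=5^-2·(≡2) mod 5; (2|5)=-1, (2|5)=-1; (−1)^{-1·-2·2}·(-1)^-2·(-1)^-1 = -1.
v=7: a=7^0·(≡6), b=7^2·(≡2) mod 7; (6|7)=-1, (2|7)=+1; (−1)^{0·2·3}·(-1)^2·(+1)^0 = +1.
v=19: a=19^1·(≡18), b=19^2·(≡3) mod 19; (18|19)=-1, (3|19)=-1; (−1)^{1·2·9}·(-1)^2·(-1)^1 = -1.
v=13: a=13^2·(≡3), b=13^4·(≡4) mod 13; (3|13)=+1, (4|13)=+1; (−1)^{2·4·6}·(+1)^4·(+1)^2 = +1.
|Ram(285, -17)| = 2, even; anisotropic at {5, 19}.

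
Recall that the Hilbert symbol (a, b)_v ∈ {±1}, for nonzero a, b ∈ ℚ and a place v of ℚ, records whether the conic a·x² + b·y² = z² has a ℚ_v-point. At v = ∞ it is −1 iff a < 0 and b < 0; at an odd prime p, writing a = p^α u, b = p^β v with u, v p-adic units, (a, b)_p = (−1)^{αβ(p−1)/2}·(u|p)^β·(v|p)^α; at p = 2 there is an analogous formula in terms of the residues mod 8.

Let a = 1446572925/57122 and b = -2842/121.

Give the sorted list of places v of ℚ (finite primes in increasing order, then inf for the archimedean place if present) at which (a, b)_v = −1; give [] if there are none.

Mod squares: a ≡ 158746, b ≡ -58. Check v ∈ {∞, 2, 3, 5, 7, 11, 13, 17, 23, 29}.
v=2: v_2(a)=-1, v_2(b)=1; units ≡ 5, 3 (mod 8); ε·ε+αω+βω = 0·1+-1·1+1·1 ≡ 0  ⇒  (a,b)_2 = +1.
v=13: a=13^-4·(≡9), b=13^0·(≡11) mod 13; (9|13)=+1, (11|13)=-1; (−1)^{-4·0·6}·(+1)^0·(-1)^-4 = +1.
v=3: a=3^6·(≡1), b=3^0·(≡2) mod 3; (1|3)=+1, (2|3)=-1; (−1)^{6·0·1}·(+1)^0·(-1)^6 = +1.
v=5: a=5^2·(≡1), b=5^0·(≡3) mod 5; (1|5)=+1, (3|5)=-1; (−1)^{2·0·2}·(+1)^0·(-1)^2 = +1.
v=23: a=23^1·(≡6), b=23^0·(≡17) mod 23; (6|23)=+1, (17|23)=-1; (−1)^{1·0·11}·(+1)^0·(-1)^1 = -1.
v=7: a=7^1·(≡5), b=7^2·(≡6) mod 7; (5|7)=-1, (6|7)=-1; (−1)^{1·2·3}·(-1)^2·(-1)^1 = -1.
v=11: a=11^0·(≡5), b=11^-2·(≡7) mod 11; (5|11)=+1, (7|11)=-1; (−1)^{0·-2·5}·(+1)^-2·(-1)^0 = +1.
v=29: a=29^1·(≡22), b=29^1·(≡21) mod 29; (22|29)=+1, (21|29)=-1; (−1)^{1·1·14}·(+1)^1·(-1)^1 = -1.
v=∞: 158746 > 0 and -58 < 0  ⇒  (a,b)_∞ = +1.
v=17: a=17^1·(≡14), b=17^0·(≡7) mod 17; (14|17)=-1, (7|17)=-1; (−1)^{1·0·8}·(-1)^0·(-1)^1 = -1.
|Ram(158746, -58)| = 4, even; anisotropic at {7, 17, 23, 29}.

[7, 17, 23, 29]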